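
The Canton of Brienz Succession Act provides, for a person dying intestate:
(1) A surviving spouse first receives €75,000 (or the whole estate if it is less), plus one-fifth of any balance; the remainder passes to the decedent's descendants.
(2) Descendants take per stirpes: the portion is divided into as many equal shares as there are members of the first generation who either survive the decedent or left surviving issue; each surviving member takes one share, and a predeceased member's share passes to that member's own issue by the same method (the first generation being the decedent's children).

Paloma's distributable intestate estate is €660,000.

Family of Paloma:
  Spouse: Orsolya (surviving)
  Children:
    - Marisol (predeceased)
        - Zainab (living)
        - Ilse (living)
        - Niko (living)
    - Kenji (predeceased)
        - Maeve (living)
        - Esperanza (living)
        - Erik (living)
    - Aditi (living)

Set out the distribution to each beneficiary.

Orsolya: €192,000; Zainab: €52,000; Ilse: €52,000; Niko: €52,000; Maeve: €52,000; Esperanza: €52,000; Erik: €52,000; Aditi: €156,000

Orsolya first takes €75,000, leaving a balance of €585,000. Orsolya then takes one-fifth of the balance (€117,000), for a total of €192,000. The remaining €468,000 passes to the descendants.
The descendants' portion (€468,000) is divided into 3 shares of €156,000: Aditi takes €156,000; Marisol's €156,000 share passes to Marisol's issue; Kenji's €156,000 share passes to Kenji's issue.
Marisol's share (€156,000) is divided into 3 shares of €52,000: Zainab, Ilse, and Niko each take €52,000.
Kenji's share (€156,000) is divided into 3 shares of €52,000: Maeve, Esperanza, and Erik each take €52,000.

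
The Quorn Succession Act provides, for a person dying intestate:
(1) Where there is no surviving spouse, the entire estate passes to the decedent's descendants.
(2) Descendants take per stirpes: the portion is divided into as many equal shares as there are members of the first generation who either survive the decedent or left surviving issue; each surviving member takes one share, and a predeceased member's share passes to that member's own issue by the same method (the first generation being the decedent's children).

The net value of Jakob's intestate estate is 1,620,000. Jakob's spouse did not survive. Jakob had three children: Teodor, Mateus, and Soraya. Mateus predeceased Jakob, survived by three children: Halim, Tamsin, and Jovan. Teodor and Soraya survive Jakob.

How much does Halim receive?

Halim receives 180,000.

The entire 1,620,000 passes to the descendants.
That amount (1,620,000) is divided into 3 shares of 540,000: Teodor and Soraya each take 540,000; Mateus's 540,000 share passes to Mateus's issue.
Mateus's share (540,000) is divided into 3 shares of 180,000: Halim, Tamsin, and Jovan each take 180,000.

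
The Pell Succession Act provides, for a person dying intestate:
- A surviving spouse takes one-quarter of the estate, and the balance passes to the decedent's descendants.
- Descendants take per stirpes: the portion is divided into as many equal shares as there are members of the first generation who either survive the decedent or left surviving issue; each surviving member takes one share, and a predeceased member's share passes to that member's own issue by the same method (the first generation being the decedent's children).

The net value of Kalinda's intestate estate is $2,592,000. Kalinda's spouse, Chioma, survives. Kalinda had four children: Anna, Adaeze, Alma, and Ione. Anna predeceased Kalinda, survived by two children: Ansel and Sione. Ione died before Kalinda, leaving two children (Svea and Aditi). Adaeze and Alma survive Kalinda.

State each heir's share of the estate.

Chioma takes one-quarter of $2,592,000 = $648,000. The remaining $1,944,000 passes to the descendants.
The descendants' portion ($1,944,000) is divided into 4 shares of $486,000: Adaeze and Alma each take $486,000; Anna's $486,000 share passes to Anna's issue; Ione's $486,000 share passes to Ione's issue.
Anna's share ($486,000) is divided into 2 shares of $243,000: Ansel and Sione each take $243,000.
Ione's share ($486,000) is divided into 2 shares of $243,000: Svea and Aditi each take $243,000.

Chioma: $648,000; Ansel: $243,000; Sione: $243,000; Adaeze: $486,000; Alma: $486,000; Svea: $243,000; Aditi: $243,000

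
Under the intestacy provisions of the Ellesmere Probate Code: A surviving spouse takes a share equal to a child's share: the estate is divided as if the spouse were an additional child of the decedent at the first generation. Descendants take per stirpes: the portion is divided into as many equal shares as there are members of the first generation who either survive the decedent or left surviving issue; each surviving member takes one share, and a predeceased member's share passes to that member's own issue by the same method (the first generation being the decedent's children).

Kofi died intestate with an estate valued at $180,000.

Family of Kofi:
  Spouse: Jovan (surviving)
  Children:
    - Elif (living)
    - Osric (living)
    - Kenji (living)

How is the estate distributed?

Jovan: $45,000; Elif: $45,000; Osric: $45,000; Kenji: $45,000

The spouse counts as an additional share at the children's level, so there are 4 primary shares of $45,000. Jovan takes one such share ($45,000).
The children's combined portion ($135,000) is divided into 3 shares of $45,000: Elif, Osric, and Kenji each take $45,000.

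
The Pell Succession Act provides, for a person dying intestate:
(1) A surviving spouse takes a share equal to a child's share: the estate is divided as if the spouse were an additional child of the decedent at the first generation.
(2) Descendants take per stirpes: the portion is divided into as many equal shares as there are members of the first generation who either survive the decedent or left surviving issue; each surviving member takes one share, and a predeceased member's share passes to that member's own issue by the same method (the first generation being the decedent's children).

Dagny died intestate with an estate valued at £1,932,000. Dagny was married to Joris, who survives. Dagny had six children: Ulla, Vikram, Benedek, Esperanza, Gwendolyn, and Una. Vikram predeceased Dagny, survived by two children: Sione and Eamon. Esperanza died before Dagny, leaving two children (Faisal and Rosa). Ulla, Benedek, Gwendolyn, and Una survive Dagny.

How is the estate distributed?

Joris: £276,000; Ulla: £276,000; Sione: £138,000; Eamon: £138,000; Benedek: £276,000; Faisal: £138,000; Rosa: £138,000; Gwendolyn: £276,000; Una: £276,000

The spouse counts as an additional share at the children's level, so there are 7 primary shares of £276,000. Joris takes one such share (£276,000).
The children's combined portion (£1,656,000) is divided into 6 shares of £276,000: Ulla, Benedek, Gwendolyn, and Una each take £276,000; Vikram's £276,000 share passes to Vikram's issue; Esperanza's £276,000 share passes to Esperanza's issue.
Vikram's share (£276,000) is divided into 2 shares of £138,000: Sione and Eamon each take £138,000.
Esperanza's share (£276,000) is divided into 2 shares of £138,000: Faisal and Rosa each take £138,000.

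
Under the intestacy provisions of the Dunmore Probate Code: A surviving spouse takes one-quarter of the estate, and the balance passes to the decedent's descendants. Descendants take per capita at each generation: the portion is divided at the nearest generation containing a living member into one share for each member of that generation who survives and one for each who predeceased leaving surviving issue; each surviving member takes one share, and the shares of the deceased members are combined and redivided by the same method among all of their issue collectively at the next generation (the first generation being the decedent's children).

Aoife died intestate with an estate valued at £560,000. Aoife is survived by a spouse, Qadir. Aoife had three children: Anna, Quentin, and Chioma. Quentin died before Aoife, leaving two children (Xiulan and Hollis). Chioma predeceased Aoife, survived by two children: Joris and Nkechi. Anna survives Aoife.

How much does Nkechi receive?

Qadir takes one-quarter of £560,000 = £140,000. The remaining £420,000 passes to the descendants.
The descendants' portion (£420,000) is divided at the children's generation into 3 shares of £140,000. Anna takes £140,000. The 2 shares of the deceased (Quentin and Chioma) are combined into a pool of £280,000.
That pool (£280,000) is divided at the grandchildren's generation equally among Xiulan, Hollis, Joris, and Nkechi: £70,000 each.

Nkechi receives £70,000.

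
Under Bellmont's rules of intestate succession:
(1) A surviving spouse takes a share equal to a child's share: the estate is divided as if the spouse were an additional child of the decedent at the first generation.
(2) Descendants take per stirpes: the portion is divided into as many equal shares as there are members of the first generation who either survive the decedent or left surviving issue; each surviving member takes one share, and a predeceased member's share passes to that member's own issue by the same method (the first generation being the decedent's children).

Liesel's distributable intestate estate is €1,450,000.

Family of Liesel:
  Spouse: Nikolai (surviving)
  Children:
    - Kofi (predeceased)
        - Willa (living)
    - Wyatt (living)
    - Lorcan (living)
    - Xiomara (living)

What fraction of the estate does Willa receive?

Willa receives 1/5 of the estate.

The spouse counts as an additional share at the children's level, so there are 5 primary shares of €290,000. Nikolai takes one such share (€290,000).
The children's combined portion (€1,160,000) is divided into 4 shares of €290,000: Wyatt, Lorcan, and Xiomara each take €290,000; Kofi's €290,000 share passes to Kofi's issue.
Kofi's share (€290,000) passes entirely to Willa.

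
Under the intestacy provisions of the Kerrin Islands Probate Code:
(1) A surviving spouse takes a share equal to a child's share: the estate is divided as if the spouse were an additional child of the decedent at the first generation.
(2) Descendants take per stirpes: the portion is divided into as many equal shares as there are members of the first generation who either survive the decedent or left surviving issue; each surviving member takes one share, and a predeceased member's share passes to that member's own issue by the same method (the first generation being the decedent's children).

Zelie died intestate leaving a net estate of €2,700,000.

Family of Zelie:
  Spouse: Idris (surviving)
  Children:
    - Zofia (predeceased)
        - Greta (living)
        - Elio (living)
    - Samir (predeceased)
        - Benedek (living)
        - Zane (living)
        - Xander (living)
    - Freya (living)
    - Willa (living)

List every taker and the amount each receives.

Idris: €540,000; Greta: €270,000; Elio: €270,000; Benedek: €180,000; Zane: €180,000; Xander: €180,000; Freya: €540,000; Willa: €540,000

The spouse counts as an additional share at the children's level, so there are 5 primary shares of €540,000. Idris takes one such share (€540,000).
The children's combined portion (€2,160,000) is divided into 4 shares of €540,000: Freya and Willa each take €540,000; Zofia's €540,000 share passes to Zofia's issue; Samir's €540,000 share passes to Samir's issue.
Zofia's share (€540,000) is divided into 2 shares of €270,000: Greta and Elio each take €270,000.
Samir's share (€540,000) is divided into 3 shares of €180,000: Benedek, Zane, and Xander each take €180,000.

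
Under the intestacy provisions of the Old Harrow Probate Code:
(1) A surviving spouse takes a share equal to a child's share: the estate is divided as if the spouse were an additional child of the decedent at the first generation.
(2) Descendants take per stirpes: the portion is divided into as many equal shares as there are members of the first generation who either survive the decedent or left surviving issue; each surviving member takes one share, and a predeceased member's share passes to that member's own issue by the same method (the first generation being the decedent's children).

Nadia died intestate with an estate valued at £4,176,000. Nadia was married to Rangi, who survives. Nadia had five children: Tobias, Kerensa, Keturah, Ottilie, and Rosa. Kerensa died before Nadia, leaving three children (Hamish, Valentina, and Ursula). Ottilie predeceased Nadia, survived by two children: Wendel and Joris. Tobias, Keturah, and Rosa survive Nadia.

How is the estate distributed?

The spouse counts as an additional share at the children's level, so there are 6 primary shares of £696,000. Rangi takes one such share (£696,000).
The children's combined portion (£3,480,000) is divided into 5 shares of £696,000: Tobias, Keturah, and Rosa each take £696,000; Kerensa's £696,000 share passes to Kerensa's issue; Ottilie's £696,000 share passes to Ottilie's issue.
Kerensa's share (£696,000) is divided into 3 shares of £232,000: Hamish, Valentina, and Ursula each take £232,000.
Ottilie's share (£696,000) is divided into 2 shares of £348,000: Wendel and Joris each take £348,000.

Rangi: £696,000; Tobias: £696,000; Hamish: £232,000; Valentina: £232,000; Ursula: £232,000; Keturah: £696,000; Wendel: £348,000; Joris: £348,000; Rosa: £696,000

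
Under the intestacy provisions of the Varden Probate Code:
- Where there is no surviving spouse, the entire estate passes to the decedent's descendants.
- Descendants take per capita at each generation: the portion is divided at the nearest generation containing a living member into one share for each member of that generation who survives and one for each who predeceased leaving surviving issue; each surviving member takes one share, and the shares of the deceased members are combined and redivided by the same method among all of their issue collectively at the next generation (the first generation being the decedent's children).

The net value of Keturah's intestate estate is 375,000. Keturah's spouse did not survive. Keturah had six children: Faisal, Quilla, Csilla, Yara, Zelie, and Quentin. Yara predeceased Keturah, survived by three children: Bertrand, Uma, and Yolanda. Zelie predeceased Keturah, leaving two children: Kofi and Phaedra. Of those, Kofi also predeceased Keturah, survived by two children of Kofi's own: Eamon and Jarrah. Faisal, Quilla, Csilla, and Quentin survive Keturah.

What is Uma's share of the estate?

Uma receives 25,000.

The entire 375,000 passes to the descendants.
That amount (375,000) is divided at the children's generation into 6 shares of 62,500. Faisal, Quilla, Csilla, and Quentin each take 62,500. The 2 shares of the deceased (Yara and Zelie) are combined into a pool of 125,000.
That pool (125,000) is divided at the grandchildren's generation into 5 shares of 25,000. Bertrand, Uma, Yolanda, and Phaedra each take 25,000. The remaining share for the deceased Kofi (25,000) is carried to the next generation.
That pool (25,000) is divided at the great-grandchildren's generation equally among Eamon and Jarrah: 12,500 each.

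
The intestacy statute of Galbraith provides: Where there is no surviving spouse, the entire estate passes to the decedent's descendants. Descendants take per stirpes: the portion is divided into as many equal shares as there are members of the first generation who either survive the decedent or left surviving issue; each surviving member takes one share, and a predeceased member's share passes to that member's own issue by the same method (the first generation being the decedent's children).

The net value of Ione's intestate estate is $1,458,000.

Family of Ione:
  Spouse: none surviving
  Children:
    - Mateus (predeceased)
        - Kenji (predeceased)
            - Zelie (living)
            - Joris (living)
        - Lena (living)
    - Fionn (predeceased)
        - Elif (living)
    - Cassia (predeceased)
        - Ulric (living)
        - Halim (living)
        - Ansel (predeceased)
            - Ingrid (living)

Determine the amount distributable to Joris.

The entire $1,458,000 passes to the descendants.
That amount ($1,458,000) is divided into 3 shares of $486,000: Mateus's $486,000 share passes to Mateus's issue; Fionn's $486,000 share passes to Fionn's issue; Cassia's $486,000 share passes to Cassia's issue.
Mateus's share ($486,000) is divided into 2 shares of $243,000: Lena takes $243,000; Kenji's $243,000 share passes to Kenji's issue.
Kenji's share ($243,000) is divided into 2 shares of $121,500: Zelie and Joris each take $121,500.
Fionn's share ($486,000) passes entirely to Elif.
Cassia's share ($486,000) is divided into 3 shares of $162,000: Ulric and Halim each take $162,000; Ansel's $162,000 share passes to Ansel's issue.
Ansel's share ($162,000) passes entirely to Ingrid.

Joris receives $121,500.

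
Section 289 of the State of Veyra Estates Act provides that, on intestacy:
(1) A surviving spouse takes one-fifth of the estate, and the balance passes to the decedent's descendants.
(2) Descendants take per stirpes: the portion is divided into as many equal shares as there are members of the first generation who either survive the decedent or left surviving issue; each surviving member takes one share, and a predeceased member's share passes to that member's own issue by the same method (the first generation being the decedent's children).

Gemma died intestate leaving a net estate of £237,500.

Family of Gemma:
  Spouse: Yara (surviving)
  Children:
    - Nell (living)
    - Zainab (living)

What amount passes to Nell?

Yara takes one-fifth of £237,500 = £47,500. The remaining £190,000 passes to the descendants.
The descendants' portion (£190,000) is divided into 2 shares of £95,000: Nell and Zainab each take £95,000.

Nell receives £95,000.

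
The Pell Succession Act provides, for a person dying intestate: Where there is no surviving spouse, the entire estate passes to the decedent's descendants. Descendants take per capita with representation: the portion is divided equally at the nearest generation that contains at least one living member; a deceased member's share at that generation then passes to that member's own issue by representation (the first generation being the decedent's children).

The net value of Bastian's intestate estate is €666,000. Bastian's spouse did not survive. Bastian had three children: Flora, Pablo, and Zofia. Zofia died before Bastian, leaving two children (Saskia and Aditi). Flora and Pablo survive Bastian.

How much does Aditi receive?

Aditi receives €111,000.

The entire €666,000 passes to the descendants.
That amount (€666,000) is divided into 3 shares of €222,000: Flora and Pablo each take €222,000; Zofia's €222,000 share passes to Zofia's issue.
Zofia's share (€222,000) is divided into 2 shares of €111,000: Saskia and Aditi each take €111,000.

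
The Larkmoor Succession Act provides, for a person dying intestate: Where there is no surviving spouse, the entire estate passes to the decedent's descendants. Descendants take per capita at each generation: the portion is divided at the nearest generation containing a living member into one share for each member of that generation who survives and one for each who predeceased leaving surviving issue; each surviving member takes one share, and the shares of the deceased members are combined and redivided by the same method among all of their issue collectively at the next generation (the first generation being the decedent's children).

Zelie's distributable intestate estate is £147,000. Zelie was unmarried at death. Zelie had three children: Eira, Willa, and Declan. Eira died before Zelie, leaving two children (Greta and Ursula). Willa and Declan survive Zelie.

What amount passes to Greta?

The entire £147,000 passes to the descendants.
That amount (£147,000) is divided at the children's generation into 3 shares of £49,000. Willa and Declan each take £49,000. The remaining share for the deceased Eira (£49,000) is carried to the next generation.
That pool (£49,000) is divided at the grandchildren's generation equally among Greta and Ursula: £24,500 each.

Greta receives £24,500.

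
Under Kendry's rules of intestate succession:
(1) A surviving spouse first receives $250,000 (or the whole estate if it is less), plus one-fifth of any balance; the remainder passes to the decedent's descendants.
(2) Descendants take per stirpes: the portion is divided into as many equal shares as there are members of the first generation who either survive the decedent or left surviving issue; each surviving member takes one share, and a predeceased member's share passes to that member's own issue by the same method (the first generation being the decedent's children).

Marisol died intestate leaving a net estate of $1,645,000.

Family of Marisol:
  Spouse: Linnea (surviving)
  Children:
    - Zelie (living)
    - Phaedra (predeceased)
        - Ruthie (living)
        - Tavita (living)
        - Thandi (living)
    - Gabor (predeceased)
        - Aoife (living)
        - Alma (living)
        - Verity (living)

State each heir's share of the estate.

Linnea first takes $250,000, leaving a balance of $1,395,000. Linnea then takes one-fifth of the balance ($279,000), for a total of $529,000. The remaining $1,116,000 passes to the descendants.
The descendants' portion ($1,116,000) is divided into 3 shares of $372,000: Zelie takes $372,000; Phaedra's $372,000 share passes to Phaedra's issue; Gabor's $372,000 share passes to Gabor's issue.
Phaedra's share ($372,000) is divided into 3 shares of $124,000: Ruthie, Tavita, and Thandi each take $124,000.
Gabor's share ($372,000) is divided into 3 shares of $124,000: Aoife, Alma, and Verity each take $124,000.

Linnea: $529,000; Zelie: $372,000; Ruthie: $124,000; Tavita: $124,000; Thandi: $124,000; Aoife: $124,000; Alma: $124,000; Verity: $124,000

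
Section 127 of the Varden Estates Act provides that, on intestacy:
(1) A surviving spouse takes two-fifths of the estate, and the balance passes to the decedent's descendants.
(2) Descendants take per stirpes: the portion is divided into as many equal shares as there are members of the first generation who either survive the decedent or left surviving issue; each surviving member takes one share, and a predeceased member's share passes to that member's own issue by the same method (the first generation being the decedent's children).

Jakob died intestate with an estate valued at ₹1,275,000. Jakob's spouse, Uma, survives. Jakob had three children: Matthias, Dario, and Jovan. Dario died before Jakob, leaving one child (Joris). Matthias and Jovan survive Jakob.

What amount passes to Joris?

Uma takes two-fifths of ₹1,275,000 = ₹510,000. The remaining ₹765,000 passes to the descendants.
The descendants' portion (₹765,000) is divided into 3 shares of ₹255,000: Matthias and Jovan each take ₹255,000; Dario's ₹255,000 share passes to Dario's issue.
Dario's share (₹255,000) passes entirely to Joris.

Joris receives ₹255,000.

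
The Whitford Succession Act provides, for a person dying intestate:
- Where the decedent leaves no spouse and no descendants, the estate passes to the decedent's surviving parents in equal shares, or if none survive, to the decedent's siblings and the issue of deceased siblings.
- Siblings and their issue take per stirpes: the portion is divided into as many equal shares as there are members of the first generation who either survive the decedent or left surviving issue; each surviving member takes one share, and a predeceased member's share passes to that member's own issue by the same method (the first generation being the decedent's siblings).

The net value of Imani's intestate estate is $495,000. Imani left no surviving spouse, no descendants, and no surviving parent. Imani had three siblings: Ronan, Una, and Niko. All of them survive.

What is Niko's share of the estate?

Niko receives $165,000.

The entire $495,000 passes to the siblings and their issue.
That amount ($495,000) is divided into 3 shares of $165,000: Ronan, Una, and Niko each take $165,000.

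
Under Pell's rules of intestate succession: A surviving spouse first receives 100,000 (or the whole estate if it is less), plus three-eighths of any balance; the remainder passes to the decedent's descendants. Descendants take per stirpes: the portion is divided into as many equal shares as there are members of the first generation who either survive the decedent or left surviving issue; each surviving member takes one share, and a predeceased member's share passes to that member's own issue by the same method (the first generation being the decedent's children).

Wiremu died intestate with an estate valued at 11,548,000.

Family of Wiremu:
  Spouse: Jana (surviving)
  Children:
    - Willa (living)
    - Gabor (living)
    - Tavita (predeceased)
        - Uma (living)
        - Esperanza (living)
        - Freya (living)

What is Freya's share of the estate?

Freya receives 795,000.

Jana first takes 100,000, leaving a balance of 11,448,000. Jana then takes three-eighths of the balance (4,293,000), for a total of 4,393,000. The remaining 7,155,000 passes to the descendants.
The descendants' portion (7,155,000) is divided into 3 shares of 2,385,000: Willa and Gabor each take 2,385,000; Tavita's 2,385,000 share passes to Tavita's issue.
Tavita's share (2,385,000) is divided into 3 shares of 795,000: Uma, Esperanza, and Freya each take 795,000.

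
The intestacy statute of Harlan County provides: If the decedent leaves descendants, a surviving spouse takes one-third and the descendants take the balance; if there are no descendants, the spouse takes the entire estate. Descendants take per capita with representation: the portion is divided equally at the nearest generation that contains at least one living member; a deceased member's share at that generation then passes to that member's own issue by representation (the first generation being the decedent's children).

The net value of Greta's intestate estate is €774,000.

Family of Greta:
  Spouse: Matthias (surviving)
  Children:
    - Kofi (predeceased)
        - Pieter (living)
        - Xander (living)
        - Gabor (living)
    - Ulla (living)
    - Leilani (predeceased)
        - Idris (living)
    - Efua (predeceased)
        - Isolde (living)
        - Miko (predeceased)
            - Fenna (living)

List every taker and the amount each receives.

Matthias: €258,000; Pieter: €43,000; Xander: €43,000; Gabor: €43,000; Ulla: €129,000; Idris: €129,000; Isolde: €64,500; Fenna: €64,500

Matthias takes one-third of €774,000 = €258,000. The remaining €516,000 passes to the descendants.
The descendants' portion (€516,000) is divided into 4 shares of €129,000: Ulla takes €129,000; Kofi's €129,000 share passes to Kofi's issue; Leilani's €129,000 share passes to Leilani's issue; Efua's €129,000 share passes to Efua's issue.
Kofi's share (€129,000) is divided into 3 shares of €43,000: Pieter, Xander, and Gabor each take €43,000.
Leilani's share (€129,000) passes entirely to Idris.
Efua's share (€129,000) is divided into 2 shares of €64,500: Isolde takes €64,500; Miko's €64,500 share passes to Miko's issue.
Miko's share (€64,500) passes entirely to Fenna.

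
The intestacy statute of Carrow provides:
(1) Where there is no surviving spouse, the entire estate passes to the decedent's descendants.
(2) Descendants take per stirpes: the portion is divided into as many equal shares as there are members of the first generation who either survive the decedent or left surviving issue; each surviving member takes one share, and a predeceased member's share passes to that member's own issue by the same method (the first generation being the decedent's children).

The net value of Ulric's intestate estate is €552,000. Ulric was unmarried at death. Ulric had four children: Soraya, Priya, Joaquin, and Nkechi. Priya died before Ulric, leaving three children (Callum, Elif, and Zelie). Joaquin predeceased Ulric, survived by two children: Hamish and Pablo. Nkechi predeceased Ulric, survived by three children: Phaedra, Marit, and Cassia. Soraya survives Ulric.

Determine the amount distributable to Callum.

The entire €552,000 passes to the descendants.
That amount (€552,000) is divided into 4 shares of €138,000: Soraya takes €138,000; Priya's €138,000 share passes to Priya's issue; Joaquin's €138,000 share passes to Joaquin's issue; Nkechi's €138,000 share passes to Nkechi's issue.
Priya's share (€138,000) is divided into 3 shares of €46,000: Callum, Elif, and Zelie each take €46,000.
Joaquin's share (€138,000) is divided into 2 shares of €69,000: Hamish and Pablo each take €69,000.
Nkechi's share (€138,000) is divided into 3 shares of €46,000: Phaedra, Marit, and Cassia each take €46,000.

Callum receives €46,000.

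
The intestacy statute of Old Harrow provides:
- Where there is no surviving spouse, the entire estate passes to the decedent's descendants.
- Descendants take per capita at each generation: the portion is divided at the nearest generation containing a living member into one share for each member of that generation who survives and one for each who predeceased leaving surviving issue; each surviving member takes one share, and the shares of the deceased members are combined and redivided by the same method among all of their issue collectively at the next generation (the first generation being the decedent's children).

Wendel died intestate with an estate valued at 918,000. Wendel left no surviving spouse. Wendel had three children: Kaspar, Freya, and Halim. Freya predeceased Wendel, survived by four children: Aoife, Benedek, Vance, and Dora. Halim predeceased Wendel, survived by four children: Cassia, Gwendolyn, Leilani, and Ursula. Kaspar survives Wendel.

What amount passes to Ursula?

The entire 918,000 passes to the descendants.
That amount (918,000) is divided at the children's generation into 3 shares of 306,000. Kaspar takes 306,000. The 2 shares of the deceased (Freya and Halim) are combined into a pool of 612,000.
That pool (612,000) is divided at the grandchildren's generation equally among Aoife, Benedek, Vance, Dora, Cassia, Gwendolyn, Leilani, and Ursula: 76,500 each.

Ursula receives 76,500.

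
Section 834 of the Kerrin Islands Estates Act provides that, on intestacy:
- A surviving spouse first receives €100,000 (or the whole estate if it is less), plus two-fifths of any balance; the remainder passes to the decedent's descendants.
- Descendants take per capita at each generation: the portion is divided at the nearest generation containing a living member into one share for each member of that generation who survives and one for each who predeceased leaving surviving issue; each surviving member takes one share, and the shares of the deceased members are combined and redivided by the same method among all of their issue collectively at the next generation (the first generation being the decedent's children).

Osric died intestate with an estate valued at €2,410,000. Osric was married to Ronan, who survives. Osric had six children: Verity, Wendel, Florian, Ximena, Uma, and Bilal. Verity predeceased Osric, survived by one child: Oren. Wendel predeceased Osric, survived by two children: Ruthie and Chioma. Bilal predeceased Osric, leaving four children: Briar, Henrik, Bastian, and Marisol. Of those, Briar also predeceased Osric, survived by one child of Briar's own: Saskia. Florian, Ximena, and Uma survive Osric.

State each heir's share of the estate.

Ronan: €1,024,000; Oren: €99,000; Ruthie: €99,000; Chioma: €99,000; Florian: €231,000; Ximena: €231,000; Uma: €231,000; Saskia: €99,000; Henrik: €99,000; Bastian: €99,000; Marisol: €99,000

Ronan first takes €100,000, leaving a balance of €2,310,000. Ronan then takes two-fifths of the balance (€924,000), for a total of €1,024,000. The remaining €1,386,000 passes to the descendants.
The descendants' portion (€1,386,000) is divided at the children's generation into 6 shares of €231,000. Florian, Ximena, and Uma each take €231,000. The 3 shares of the deceased (Verity, Wendel, and Bilal) are combined into a pool of €693,000.
That pool (€693,000) is divided at the grandchildren's generation into 7 shares of €99,000. Oren, Ruthie, Chioma, Henrik, Bastian, and Marisol each take €99,000. The remaining share for the deceased Briar (€99,000) is carried to the next generation.
That pool (€99,000) passes entirely to Saskia, the sole taker at the great-grandchildren's generation.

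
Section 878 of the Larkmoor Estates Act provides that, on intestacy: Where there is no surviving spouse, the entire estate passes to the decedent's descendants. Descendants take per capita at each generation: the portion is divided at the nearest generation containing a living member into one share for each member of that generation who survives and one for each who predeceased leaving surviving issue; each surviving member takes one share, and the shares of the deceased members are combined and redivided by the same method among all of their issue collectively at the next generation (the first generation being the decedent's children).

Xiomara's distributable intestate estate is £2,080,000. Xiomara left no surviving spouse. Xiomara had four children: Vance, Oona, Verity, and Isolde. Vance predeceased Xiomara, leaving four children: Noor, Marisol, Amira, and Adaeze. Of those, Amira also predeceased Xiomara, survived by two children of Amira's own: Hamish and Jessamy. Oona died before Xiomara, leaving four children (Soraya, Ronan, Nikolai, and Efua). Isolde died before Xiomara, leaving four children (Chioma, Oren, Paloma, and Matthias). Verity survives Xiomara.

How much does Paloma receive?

The entire £2,080,000 passes to the descendants.
That amount (£2,080,000) is divided at the children's generation into 4 shares of £520,000. Verity takes £520,000. The 3 shares of the deceased (Vance, Oona, and Isolde) are combined into a pool of £1,560,000.
That pool (£1,560,000) is divided at the grandchildren's generation into 12 shares of £130,000. Noor, Marisol, Adaeze, Soraya, Ronan, Nikolai, Efua, Chioma, Oren, Paloma, and Matthias each take £130,000. The remaining share for the deceased Amira (£130,000) is carried to the next generation.
That pool (£130,000) is divided at the great-grandchildren's generation equally among Hamish and Jessamy: £65,000 each.

Paloma receives £130,000.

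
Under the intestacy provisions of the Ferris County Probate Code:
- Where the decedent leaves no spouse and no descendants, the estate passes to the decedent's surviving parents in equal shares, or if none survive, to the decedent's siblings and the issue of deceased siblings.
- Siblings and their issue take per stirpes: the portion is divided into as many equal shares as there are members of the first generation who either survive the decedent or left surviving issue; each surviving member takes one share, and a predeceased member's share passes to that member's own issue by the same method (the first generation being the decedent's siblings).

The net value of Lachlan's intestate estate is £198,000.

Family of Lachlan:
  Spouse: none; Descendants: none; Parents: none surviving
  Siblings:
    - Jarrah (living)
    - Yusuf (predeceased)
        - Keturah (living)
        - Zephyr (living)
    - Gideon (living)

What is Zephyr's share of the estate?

Zephyr receives £33,000.

The entire £198,000 passes to the siblings and their issue.
That amount (£198,000) is divided into 3 shares of £66,000: Jarrah and Gideon each take £66,000; Yusuf's £66,000 share passes to Yusuf's issue.
Yusuf's share (£66,000) is divided into 2 shares of £33,000: Keturah and Zephyr each take £33,000.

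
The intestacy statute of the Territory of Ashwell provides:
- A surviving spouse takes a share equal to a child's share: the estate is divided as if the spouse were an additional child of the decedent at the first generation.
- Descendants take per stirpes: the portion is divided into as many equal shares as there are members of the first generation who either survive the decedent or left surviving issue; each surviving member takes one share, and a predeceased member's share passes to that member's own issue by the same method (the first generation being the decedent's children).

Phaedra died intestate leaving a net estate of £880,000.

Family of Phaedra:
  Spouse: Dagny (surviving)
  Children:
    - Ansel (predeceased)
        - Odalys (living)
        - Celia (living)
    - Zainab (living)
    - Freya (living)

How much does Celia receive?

The spouse counts as an additional share at the children's level, so there are 4 primary shares of £220,000. Dagny takes one such share (£220,000).
The children's combined portion (£660,000) is divided into 3 shares of £220,000: Zainab and Freya each take £220,000; Ansel's £220,000 share passes to Ansel's issue.
Ansel's share (£220,000) is divided into 2 shares of £110,000: Odalys and Celia each take £110,000.

Celia receives £110,000.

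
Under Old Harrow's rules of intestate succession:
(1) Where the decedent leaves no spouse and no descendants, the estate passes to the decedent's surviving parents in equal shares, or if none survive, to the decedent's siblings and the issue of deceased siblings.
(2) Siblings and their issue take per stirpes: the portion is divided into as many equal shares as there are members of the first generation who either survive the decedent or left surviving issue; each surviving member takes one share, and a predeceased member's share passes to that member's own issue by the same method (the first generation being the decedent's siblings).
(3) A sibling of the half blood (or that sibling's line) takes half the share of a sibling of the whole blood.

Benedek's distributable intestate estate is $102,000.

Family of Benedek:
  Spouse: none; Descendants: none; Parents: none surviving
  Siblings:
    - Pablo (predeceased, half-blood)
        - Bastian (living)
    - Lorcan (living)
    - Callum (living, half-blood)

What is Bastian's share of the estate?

The entire $102,000 passes to the siblings and their issue.
Counting each half-blood sibling's line as half a unit, there are 2 units in $102,000, so one unit is $51,000. Whole-blood lines (Lorcan) take $51,000 each; half-blood lines (Pablo and Callum) take $25,500 each.
Pablo's share ($25,500) passes entirely to Bastian.

Bastian receives $25,500.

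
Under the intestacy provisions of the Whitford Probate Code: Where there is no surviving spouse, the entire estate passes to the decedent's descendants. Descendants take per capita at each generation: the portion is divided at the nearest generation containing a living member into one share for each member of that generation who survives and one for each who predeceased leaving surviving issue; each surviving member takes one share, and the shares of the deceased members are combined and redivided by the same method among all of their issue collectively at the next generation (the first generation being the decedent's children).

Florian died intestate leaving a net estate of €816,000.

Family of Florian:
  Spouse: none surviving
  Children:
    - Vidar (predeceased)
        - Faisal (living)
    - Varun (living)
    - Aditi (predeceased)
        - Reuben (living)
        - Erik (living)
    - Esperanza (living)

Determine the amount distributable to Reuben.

Reuben receives €136,000.

The entire €816,000 passes to the descendants.
That amount (€816,000) is divided at the children's generation into 4 shares of €204,000. Varun and Esperanza each take €204,000. The 2 shares of the deceased (Vidar and Aditi) are combined into a pool of €408,000.
That pool (€408,000) is divided at the grandchildren's generation equally among Faisal, Reuben, and Erik: €136,000 each.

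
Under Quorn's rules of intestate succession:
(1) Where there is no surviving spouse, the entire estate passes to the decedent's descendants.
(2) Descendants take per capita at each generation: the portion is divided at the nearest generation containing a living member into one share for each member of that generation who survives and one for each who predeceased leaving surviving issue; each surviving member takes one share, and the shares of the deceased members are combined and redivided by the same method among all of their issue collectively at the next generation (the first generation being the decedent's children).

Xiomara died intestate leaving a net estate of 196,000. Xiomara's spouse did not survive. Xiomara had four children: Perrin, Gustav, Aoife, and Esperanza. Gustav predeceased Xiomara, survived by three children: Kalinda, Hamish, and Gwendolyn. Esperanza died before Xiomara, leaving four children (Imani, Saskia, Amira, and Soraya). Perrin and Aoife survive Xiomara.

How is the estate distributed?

The entire 196,000 passes to the descendants.
That amount (196,000) is divided at the children's generation into 4 shares of 49,000. Perrin and Aoife each take 49,000. The 2 shares of the deceased (Gustav and Esperanza) are combined into a pool of 98,000.
That pool (98,000) is divided at the grandchildren's generation equally among Kalinda, Hamish, Gwendolyn, Imani, Saskia, Amira, and Soraya: 14,000 each.

Perrin: 49,000; Kalinda: 14,000; Hamish: 14,000; Gwendolyn: 14,000; Aoife: 49,000; Imani: 14,000; Saskia: 14,000; Amira: 14,000; Soraya: 14,000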